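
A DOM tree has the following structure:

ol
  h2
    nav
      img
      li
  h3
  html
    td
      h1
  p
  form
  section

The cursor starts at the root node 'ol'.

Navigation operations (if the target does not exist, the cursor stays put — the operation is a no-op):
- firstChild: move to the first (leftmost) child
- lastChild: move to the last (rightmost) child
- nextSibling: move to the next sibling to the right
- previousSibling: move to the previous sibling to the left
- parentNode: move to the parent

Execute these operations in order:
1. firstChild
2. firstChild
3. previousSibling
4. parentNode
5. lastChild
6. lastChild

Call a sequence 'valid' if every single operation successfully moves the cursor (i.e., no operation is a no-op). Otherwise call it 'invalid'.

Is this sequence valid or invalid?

After 1 (firstChild): h2
After 2 (firstChild): nav
After 3 (previousSibling): nav (no-op, stayed)
After 4 (parentNode): h2
After 5 (lastChild): nav
After 6 (lastChild): li

Answer: invalid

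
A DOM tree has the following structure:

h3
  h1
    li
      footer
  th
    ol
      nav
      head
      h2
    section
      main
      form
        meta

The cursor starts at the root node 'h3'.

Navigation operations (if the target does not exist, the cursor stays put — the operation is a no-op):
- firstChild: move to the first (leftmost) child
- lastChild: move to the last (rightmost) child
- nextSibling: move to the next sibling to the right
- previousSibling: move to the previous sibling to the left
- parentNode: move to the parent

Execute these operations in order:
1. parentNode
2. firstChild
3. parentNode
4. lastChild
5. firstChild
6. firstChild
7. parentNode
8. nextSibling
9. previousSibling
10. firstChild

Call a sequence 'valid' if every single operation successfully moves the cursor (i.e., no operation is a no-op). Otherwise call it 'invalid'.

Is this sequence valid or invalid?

Answer: invalid

Derivation:
After 1 (parentNode): h3 (no-op, stayed)
After 2 (firstChild): h1
After 3 (parentNode): h3
After 4 (lastChild): th
After 5 (firstChild): ol
After 6 (firstChild): nav
After 7 (parentNode): ol
After 8 (nextSibling): section
After 9 (previousSibling): ol
After 10 (firstChild): nav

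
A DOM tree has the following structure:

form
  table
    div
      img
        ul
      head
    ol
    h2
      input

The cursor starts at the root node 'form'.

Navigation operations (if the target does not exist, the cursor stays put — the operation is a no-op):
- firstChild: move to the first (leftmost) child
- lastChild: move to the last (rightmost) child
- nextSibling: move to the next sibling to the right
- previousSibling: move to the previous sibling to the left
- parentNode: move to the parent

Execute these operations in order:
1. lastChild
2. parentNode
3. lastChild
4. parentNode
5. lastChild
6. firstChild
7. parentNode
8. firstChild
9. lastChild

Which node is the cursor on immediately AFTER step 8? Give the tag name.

Answer: div

Derivation:
After 1 (lastChild): table
After 2 (parentNode): form
After 3 (lastChild): table
After 4 (parentNode): form
After 5 (lastChild): table
After 6 (firstChild): div
After 7 (parentNode): table
After 8 (firstChild): div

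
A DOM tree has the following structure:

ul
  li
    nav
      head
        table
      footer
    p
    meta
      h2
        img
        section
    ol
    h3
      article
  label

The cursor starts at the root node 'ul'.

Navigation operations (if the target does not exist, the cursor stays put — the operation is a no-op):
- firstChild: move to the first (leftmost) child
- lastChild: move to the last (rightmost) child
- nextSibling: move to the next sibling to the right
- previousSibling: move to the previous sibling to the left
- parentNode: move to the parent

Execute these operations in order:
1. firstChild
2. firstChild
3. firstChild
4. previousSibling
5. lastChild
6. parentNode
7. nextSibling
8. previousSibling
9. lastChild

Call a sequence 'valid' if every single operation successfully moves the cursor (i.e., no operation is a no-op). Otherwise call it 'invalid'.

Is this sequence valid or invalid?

After 1 (firstChild): li
After 2 (firstChild): nav
After 3 (firstChild): head
After 4 (previousSibling): head (no-op, stayed)
After 5 (lastChild): table
After 6 (parentNode): head
After 7 (nextSibling): footer
After 8 (previousSibling): head
After 9 (lastChild): table

Answer: invalid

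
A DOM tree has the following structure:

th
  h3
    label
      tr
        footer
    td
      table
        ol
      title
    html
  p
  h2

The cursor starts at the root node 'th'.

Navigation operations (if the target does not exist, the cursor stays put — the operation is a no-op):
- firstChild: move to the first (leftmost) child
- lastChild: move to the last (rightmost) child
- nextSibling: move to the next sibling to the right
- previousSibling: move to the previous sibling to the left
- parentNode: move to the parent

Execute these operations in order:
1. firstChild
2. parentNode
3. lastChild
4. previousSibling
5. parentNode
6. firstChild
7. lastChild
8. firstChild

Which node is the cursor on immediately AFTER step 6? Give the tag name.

Answer: h3

Derivation:
After 1 (firstChild): h3
After 2 (parentNode): th
After 3 (lastChild): h2
After 4 (previousSibling): p
After 5 (parentNode): th
After 6 (firstChild): h3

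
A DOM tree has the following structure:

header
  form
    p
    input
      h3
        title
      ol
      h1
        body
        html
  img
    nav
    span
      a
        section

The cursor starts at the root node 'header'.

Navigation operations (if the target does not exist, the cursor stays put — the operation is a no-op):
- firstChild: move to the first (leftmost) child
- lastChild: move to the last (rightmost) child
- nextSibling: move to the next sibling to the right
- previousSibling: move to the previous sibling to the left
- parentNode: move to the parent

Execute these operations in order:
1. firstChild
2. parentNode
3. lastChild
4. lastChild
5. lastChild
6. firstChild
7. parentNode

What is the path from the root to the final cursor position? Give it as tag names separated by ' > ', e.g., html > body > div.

After 1 (firstChild): form
After 2 (parentNode): header
After 3 (lastChild): img
After 4 (lastChild): span
After 5 (lastChild): a
After 6 (firstChild): section
After 7 (parentNode): a

Answer: header > img > span > a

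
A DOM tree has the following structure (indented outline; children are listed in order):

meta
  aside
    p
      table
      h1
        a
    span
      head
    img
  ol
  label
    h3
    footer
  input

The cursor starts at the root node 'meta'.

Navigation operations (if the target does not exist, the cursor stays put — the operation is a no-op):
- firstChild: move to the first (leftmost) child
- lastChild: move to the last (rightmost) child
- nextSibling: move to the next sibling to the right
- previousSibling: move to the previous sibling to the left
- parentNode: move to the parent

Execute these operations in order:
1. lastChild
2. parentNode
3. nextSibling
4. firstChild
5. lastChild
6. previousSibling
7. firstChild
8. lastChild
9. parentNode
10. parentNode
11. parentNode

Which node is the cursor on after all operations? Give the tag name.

After 1 (lastChild): input
After 2 (parentNode): meta
After 3 (nextSibling): meta (no-op, stayed)
After 4 (firstChild): aside
After 5 (lastChild): img
After 6 (previousSibling): span
After 7 (firstChild): head
After 8 (lastChild): head (no-op, stayed)
After 9 (parentNode): span
After 10 (parentNode): aside
After 11 (parentNode): meta

Answer: meta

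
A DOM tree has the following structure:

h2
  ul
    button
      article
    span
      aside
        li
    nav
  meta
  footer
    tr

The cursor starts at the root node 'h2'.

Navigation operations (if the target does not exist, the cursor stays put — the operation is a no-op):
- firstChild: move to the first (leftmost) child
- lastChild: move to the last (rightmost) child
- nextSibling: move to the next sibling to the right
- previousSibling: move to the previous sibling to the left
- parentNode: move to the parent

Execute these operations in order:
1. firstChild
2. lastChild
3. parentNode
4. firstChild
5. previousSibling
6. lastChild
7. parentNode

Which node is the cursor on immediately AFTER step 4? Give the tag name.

After 1 (firstChild): ul
After 2 (lastChild): nav
After 3 (parentNode): ul
After 4 (firstChild): button

Answer: button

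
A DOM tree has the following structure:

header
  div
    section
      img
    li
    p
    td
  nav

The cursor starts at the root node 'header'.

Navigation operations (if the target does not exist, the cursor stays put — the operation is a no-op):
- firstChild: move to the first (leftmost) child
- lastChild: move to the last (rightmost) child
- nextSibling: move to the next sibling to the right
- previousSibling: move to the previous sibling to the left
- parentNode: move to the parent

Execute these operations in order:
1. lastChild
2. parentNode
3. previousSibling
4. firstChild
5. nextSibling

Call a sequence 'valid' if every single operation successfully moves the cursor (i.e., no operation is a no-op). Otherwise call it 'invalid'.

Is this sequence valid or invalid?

After 1 (lastChild): nav
After 2 (parentNode): header
After 3 (previousSibling): header (no-op, stayed)
After 4 (firstChild): div
After 5 (nextSibling): nav

Answer: invalid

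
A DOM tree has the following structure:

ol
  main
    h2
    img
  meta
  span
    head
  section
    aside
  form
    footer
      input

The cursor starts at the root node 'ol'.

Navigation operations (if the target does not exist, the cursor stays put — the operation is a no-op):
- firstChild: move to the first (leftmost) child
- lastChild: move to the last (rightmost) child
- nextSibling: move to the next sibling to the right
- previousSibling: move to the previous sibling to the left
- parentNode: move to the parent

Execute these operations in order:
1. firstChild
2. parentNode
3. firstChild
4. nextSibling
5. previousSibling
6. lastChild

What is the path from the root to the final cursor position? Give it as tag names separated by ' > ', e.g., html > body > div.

After 1 (firstChild): main
After 2 (parentNode): ol
After 3 (firstChild): main
After 4 (nextSibling): meta
After 5 (previousSibling): main
After 6 (lastChild): img

Answer: ol > main > img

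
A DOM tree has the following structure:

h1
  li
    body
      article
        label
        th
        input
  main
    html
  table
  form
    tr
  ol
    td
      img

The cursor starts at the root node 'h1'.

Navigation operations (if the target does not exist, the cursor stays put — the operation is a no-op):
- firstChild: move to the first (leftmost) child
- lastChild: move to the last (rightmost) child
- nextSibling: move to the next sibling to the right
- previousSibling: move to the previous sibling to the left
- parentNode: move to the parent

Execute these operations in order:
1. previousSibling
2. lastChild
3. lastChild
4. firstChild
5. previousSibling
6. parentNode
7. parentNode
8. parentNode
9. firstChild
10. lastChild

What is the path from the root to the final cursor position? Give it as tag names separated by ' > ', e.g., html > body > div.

After 1 (previousSibling): h1 (no-op, stayed)
After 2 (lastChild): ol
After 3 (lastChild): td
After 4 (firstChild): img
After 5 (previousSibling): img (no-op, stayed)
After 6 (parentNode): td
After 7 (parentNode): ol
After 8 (parentNode): h1
After 9 (firstChild): li
After 10 (lastChild): body

Answer: h1 > li > body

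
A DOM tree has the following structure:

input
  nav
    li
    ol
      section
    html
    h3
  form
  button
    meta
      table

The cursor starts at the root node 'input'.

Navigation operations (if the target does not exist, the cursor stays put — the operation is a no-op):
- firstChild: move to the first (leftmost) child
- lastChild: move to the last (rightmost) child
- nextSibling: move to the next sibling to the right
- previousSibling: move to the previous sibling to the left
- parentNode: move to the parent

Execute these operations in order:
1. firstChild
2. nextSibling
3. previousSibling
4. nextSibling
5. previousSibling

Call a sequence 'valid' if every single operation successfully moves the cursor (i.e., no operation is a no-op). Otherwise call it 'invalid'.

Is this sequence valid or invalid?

Answer: valid

Derivation:
After 1 (firstChild): nav
After 2 (nextSibling): form
After 3 (previousSibling): nav
After 4 (nextSibling): form
After 5 (previousSibling): nav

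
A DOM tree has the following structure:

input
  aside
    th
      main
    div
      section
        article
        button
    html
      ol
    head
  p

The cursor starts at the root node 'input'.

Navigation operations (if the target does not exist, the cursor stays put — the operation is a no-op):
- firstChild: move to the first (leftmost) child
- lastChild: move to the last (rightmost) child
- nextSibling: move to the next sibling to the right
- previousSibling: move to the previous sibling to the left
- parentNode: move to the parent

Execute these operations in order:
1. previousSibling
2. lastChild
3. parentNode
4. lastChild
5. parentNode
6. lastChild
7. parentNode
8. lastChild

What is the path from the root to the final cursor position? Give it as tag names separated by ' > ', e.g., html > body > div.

After 1 (previousSibling): input (no-op, stayed)
After 2 (lastChild): p
After 3 (parentNode): input
After 4 (lastChild): p
After 5 (parentNode): input
After 6 (lastChild): p
After 7 (parentNode): input
After 8 (lastChild): p

Answer: input > p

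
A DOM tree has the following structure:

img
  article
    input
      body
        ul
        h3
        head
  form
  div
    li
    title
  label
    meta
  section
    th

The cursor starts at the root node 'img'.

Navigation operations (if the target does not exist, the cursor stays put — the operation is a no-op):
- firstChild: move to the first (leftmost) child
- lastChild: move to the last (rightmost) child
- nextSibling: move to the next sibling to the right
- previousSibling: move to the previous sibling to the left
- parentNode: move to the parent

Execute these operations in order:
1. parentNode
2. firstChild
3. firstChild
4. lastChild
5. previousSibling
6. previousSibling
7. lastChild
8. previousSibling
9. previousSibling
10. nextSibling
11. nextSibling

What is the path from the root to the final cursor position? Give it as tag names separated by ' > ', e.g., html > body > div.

Answer: img > article > input > body > head

Derivation:
After 1 (parentNode): img (no-op, stayed)
After 2 (firstChild): article
After 3 (firstChild): input
After 4 (lastChild): body
After 5 (previousSibling): body (no-op, stayed)
After 6 (previousSibling): body (no-op, stayed)
After 7 (lastChild): head
After 8 (previousSibling): h3
After 9 (previousSibling): ul
After 10 (nextSibling): h3
After 11 (nextSibling): head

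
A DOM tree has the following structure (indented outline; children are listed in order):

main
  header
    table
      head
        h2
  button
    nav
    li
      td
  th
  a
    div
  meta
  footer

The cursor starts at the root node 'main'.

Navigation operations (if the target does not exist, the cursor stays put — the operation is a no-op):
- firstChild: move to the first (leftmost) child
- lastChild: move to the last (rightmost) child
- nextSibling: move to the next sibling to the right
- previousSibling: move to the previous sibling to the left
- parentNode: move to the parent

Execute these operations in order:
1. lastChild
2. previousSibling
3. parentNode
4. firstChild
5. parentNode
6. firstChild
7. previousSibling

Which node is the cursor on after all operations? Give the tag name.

After 1 (lastChild): footer
After 2 (previousSibling): meta
After 3 (parentNode): main
After 4 (firstChild): header
After 5 (parentNode): main
After 6 (firstChild): header
After 7 (previousSibling): header (no-op, stayed)

Answer: header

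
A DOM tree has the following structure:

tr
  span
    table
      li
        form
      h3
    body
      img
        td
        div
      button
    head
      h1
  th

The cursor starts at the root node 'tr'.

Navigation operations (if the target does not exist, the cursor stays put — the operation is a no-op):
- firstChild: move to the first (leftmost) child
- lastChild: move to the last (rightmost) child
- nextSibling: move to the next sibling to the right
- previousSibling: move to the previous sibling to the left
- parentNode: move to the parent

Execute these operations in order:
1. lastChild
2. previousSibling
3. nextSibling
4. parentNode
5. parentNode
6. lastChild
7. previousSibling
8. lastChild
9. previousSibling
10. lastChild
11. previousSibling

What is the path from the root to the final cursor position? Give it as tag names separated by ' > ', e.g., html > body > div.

Answer: tr > span > body > img

Derivation:
After 1 (lastChild): th
After 2 (previousSibling): span
After 3 (nextSibling): th
After 4 (parentNode): tr
After 5 (parentNode): tr (no-op, stayed)
After 6 (lastChild): th
After 7 (previousSibling): span
After 8 (lastChild): head
After 9 (previousSibling): body
After 10 (lastChild): button
After 11 (previousSibling): img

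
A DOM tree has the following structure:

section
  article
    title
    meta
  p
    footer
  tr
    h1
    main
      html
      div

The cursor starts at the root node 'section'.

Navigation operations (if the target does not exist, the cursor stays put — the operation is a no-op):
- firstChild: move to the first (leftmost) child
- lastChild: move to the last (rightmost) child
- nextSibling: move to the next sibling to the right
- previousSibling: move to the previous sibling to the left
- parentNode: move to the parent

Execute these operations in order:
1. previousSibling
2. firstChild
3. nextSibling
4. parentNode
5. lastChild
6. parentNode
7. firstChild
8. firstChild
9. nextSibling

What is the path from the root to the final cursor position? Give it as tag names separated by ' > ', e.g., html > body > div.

After 1 (previousSibling): section (no-op, stayed)
After 2 (firstChild): article
After 3 (nextSibling): p
After 4 (parentNode): section
After 5 (lastChild): tr
After 6 (parentNode): section
After 7 (firstChild): article
After 8 (firstChild): title
After 9 (nextSibling): meta

Answer: section > article > meta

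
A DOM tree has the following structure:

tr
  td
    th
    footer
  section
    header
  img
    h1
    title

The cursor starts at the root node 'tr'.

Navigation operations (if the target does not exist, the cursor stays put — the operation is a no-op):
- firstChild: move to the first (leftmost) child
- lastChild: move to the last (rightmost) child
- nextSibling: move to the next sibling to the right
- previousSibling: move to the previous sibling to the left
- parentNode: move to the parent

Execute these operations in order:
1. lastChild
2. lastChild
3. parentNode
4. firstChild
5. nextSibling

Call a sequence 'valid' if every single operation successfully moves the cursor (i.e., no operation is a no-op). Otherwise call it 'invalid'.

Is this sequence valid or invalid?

After 1 (lastChild): img
After 2 (lastChild): title
After 3 (parentNode): img
After 4 (firstChild): h1
After 5 (nextSibling): title

Answer: valid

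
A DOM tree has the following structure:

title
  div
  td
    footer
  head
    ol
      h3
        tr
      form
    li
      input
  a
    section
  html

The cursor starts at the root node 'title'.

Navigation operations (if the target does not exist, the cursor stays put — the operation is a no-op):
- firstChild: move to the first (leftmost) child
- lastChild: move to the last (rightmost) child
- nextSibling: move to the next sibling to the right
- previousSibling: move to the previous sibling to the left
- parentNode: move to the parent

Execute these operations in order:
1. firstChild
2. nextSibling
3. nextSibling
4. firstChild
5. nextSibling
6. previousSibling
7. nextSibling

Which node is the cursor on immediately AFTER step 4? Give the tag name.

Answer: ol

Derivation:
After 1 (firstChild): div
After 2 (nextSibling): td
After 3 (nextSibling): head
After 4 (firstChild): ol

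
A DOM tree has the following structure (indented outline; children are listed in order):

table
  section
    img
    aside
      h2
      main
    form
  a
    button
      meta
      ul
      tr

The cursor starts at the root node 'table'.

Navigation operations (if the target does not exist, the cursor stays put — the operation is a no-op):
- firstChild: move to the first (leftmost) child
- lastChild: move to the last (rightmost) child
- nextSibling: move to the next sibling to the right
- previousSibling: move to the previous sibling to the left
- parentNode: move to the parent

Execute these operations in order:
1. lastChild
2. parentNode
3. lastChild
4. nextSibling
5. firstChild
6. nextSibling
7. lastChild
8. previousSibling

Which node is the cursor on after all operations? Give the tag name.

Answer: ul

Derivation:
After 1 (lastChild): a
After 2 (parentNode): table
After 3 (lastChild): a
After 4 (nextSibling): a (no-op, stayed)
After 5 (firstChild): button
After 6 (nextSibling): button (no-op, stayed)
After 7 (lastChild): tr
After 8 (previousSibling): ul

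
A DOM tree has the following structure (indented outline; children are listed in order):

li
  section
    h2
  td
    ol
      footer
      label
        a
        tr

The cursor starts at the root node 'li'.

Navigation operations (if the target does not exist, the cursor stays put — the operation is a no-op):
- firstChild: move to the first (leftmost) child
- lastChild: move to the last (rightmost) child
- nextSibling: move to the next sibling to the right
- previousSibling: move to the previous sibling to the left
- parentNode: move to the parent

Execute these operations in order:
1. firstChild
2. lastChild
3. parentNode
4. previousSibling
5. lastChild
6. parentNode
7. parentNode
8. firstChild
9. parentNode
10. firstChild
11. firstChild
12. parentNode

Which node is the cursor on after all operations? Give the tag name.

Answer: section

Derivation:
After 1 (firstChild): section
After 2 (lastChild): h2
After 3 (parentNode): section
After 4 (previousSibling): section (no-op, stayed)
After 5 (lastChild): h2
After 6 (parentNode): section
After 7 (parentNode): li
After 8 (firstChild): section
After 9 (parentNode): li
After 10 (firstChild): section
After 11 (firstChild): h2
After 12 (parentNode): section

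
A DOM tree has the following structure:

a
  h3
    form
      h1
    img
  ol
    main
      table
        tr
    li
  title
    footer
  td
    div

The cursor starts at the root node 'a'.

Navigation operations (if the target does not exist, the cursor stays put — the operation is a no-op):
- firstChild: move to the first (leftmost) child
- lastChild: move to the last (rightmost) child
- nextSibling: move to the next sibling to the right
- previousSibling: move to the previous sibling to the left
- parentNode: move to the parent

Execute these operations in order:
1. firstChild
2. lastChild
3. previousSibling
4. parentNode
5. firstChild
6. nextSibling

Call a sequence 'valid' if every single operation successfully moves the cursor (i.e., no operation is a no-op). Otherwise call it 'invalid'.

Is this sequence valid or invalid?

Answer: valid

Derivation:
After 1 (firstChild): h3
After 2 (lastChild): img
After 3 (previousSibling): form
After 4 (parentNode): h3
After 5 (firstChild): form
After 6 (nextSibling): img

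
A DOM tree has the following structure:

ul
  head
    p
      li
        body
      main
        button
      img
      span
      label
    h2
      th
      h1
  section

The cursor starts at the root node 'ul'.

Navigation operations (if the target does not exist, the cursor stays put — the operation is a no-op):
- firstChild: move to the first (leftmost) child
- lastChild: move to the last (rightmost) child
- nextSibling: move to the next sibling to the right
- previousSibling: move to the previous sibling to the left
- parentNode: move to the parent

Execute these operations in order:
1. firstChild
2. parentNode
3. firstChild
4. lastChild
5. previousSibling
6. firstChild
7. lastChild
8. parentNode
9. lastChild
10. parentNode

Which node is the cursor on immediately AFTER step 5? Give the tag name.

Answer: p

Derivation:
After 1 (firstChild): head
After 2 (parentNode): ul
After 3 (firstChild): head
After 4 (lastChild): h2
After 5 (previousSibling): p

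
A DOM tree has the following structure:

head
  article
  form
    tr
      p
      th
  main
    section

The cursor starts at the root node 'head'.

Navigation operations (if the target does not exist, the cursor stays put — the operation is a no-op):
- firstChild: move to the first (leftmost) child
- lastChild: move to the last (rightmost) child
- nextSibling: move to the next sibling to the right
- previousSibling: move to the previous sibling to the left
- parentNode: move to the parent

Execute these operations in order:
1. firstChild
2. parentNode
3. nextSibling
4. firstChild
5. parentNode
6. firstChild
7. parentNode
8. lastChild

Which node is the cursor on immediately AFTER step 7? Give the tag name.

After 1 (firstChild): article
After 2 (parentNode): head
After 3 (nextSibling): head (no-op, stayed)
After 4 (firstChild): article
After 5 (parentNode): head
After 6 (firstChild): article
After 7 (parentNode): head

Answer: head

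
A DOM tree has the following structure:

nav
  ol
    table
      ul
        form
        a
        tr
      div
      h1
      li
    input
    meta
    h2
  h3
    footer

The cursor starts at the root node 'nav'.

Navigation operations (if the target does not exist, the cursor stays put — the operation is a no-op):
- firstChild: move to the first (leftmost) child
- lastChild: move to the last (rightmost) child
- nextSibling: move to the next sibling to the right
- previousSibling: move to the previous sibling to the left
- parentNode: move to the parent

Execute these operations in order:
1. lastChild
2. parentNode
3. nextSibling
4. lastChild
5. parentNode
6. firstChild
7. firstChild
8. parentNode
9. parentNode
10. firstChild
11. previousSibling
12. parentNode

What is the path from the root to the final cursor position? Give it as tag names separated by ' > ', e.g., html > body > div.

After 1 (lastChild): h3
After 2 (parentNode): nav
After 3 (nextSibling): nav (no-op, stayed)
After 4 (lastChild): h3
After 5 (parentNode): nav
After 6 (firstChild): ol
After 7 (firstChild): table
After 8 (parentNode): ol
After 9 (parentNode): nav
After 10 (firstChild): ol
After 11 (previousSibling): ol (no-op, stayed)
After 12 (parentNode): nav

Answer: nav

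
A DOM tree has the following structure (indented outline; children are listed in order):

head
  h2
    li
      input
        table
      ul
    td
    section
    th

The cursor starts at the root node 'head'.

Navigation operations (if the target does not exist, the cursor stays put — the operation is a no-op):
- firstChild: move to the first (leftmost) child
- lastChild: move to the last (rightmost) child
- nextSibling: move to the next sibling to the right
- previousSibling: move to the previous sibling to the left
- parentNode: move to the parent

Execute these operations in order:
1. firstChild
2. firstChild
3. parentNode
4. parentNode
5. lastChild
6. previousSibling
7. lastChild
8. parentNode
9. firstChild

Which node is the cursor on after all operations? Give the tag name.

Answer: li

Derivation:
After 1 (firstChild): h2
After 2 (firstChild): li
After 3 (parentNode): h2
After 4 (parentNode): head
After 5 (lastChild): h2
After 6 (previousSibling): h2 (no-op, stayed)
After 7 (lastChild): th
After 8 (parentNode): h2
After 9 (firstChild): li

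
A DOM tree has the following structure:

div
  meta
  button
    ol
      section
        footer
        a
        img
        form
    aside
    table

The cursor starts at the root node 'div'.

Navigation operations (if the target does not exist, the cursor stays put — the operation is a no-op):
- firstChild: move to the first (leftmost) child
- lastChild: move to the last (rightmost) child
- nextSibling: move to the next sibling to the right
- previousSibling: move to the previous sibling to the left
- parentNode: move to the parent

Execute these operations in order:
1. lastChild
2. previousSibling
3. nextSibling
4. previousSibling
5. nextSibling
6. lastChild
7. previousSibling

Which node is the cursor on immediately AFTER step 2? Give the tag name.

Answer: meta

Derivation:
After 1 (lastChild): button
After 2 (previousSibling): meta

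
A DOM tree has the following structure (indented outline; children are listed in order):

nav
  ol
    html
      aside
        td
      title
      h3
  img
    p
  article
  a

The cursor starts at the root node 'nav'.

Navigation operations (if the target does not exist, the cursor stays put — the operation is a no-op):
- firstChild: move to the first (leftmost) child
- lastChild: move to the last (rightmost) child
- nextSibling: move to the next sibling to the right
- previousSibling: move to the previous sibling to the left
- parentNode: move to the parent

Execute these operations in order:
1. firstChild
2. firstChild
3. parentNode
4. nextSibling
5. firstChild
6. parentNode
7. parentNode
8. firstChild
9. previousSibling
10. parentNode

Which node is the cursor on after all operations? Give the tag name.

Answer: nav

Derivation:
After 1 (firstChild): ol
After 2 (firstChild): html
After 3 (parentNode): ol
After 4 (nextSibling): img
After 5 (firstChild): p
After 6 (parentNode): img
After 7 (parentNode): nav
After 8 (firstChild): ol
After 9 (previousSibling): ol (no-op, stayed)
After 10 (parentNode): nav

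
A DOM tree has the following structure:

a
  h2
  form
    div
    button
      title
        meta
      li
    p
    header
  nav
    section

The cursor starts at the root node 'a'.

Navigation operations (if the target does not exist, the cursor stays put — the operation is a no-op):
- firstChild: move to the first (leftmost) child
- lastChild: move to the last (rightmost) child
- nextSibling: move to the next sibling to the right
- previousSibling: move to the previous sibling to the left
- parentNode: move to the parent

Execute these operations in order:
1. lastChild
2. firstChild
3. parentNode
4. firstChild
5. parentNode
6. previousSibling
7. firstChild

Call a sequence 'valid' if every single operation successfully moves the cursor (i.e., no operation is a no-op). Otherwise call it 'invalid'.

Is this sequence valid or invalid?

Answer: valid

Derivation:
After 1 (lastChild): nav
After 2 (firstChild): section
After 3 (parentNode): nav
After 4 (firstChild): section
After 5 (parentNode): nav
After 6 (previousSibling): form
After 7 (firstChild): div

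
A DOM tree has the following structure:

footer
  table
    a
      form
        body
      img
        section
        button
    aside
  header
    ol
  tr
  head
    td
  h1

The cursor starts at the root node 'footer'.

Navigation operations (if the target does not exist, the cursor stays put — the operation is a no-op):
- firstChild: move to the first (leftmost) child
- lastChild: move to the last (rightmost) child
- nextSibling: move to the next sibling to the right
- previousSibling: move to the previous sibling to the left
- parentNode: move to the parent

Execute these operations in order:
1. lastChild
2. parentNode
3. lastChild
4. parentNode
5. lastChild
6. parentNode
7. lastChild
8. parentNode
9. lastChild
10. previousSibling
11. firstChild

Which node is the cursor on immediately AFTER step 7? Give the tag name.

Answer: h1

Derivation:
After 1 (lastChild): h1
After 2 (parentNode): footer
After 3 (lastChild): h1
After 4 (parentNode): footer
After 5 (lastChild): h1
After 6 (parentNode): footer
After 7 (lastChild): h1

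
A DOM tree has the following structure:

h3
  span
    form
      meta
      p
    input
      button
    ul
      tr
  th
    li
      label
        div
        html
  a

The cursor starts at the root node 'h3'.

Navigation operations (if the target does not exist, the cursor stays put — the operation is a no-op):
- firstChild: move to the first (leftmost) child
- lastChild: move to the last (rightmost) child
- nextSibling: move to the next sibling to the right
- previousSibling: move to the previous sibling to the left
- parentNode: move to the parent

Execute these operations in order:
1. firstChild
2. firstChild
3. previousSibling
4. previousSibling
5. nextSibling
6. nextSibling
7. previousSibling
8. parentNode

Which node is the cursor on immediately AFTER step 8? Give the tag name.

Answer: span

Derivation:
After 1 (firstChild): span
After 2 (firstChild): form
After 3 (previousSibling): form (no-op, stayed)
After 4 (previousSibling): form (no-op, stayed)
After 5 (nextSibling): input
After 6 (nextSibling): ul
After 7 (previousSibling): input
After 8 (parentNode): span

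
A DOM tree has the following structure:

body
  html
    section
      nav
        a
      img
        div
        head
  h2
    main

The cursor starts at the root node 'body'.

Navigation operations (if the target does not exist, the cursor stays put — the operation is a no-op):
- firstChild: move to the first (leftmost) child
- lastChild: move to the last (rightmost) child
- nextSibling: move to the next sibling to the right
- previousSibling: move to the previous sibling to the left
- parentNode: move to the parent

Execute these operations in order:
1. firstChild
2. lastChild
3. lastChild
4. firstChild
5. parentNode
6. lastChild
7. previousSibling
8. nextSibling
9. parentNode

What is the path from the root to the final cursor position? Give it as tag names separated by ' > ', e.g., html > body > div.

Answer: body > html > section > img

Derivation:
After 1 (firstChild): html
After 2 (lastChild): section
After 3 (lastChild): img
After 4 (firstChild): div
After 5 (parentNode): img
After 6 (lastChild): head
After 7 (previousSibling): div
After 8 (nextSibling): head
After 9 (parentNode): img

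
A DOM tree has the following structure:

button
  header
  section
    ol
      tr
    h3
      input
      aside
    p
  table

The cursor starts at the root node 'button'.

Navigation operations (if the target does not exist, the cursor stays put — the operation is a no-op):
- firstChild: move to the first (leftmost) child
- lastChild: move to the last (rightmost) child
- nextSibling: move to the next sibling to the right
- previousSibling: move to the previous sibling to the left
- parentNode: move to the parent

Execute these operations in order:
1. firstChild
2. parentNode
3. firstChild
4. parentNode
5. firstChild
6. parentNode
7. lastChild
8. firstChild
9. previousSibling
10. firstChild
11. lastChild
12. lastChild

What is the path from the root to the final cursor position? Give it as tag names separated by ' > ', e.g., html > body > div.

After 1 (firstChild): header
After 2 (parentNode): button
After 3 (firstChild): header
After 4 (parentNode): button
After 5 (firstChild): header
After 6 (parentNode): button
After 7 (lastChild): table
After 8 (firstChild): table (no-op, stayed)
After 9 (previousSibling): section
After 10 (firstChild): ol
After 11 (lastChild): tr
After 12 (lastChild): tr (no-op, stayed)

Answer: button > section > ol > tr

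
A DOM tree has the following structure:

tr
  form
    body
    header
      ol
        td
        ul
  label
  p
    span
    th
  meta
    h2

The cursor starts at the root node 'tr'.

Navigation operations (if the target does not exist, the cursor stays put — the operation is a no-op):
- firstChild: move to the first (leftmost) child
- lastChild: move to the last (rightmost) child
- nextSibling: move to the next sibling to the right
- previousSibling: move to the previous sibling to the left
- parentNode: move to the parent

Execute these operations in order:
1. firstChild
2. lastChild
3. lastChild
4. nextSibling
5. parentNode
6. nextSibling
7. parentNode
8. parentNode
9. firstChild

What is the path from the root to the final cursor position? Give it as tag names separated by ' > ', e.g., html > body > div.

After 1 (firstChild): form
After 2 (lastChild): header
After 3 (lastChild): ol
After 4 (nextSibling): ol (no-op, stayed)
After 5 (parentNode): header
After 6 (nextSibling): header (no-op, stayed)
After 7 (parentNode): form
After 8 (parentNode): tr
After 9 (firstChild): form

Answer: tr > form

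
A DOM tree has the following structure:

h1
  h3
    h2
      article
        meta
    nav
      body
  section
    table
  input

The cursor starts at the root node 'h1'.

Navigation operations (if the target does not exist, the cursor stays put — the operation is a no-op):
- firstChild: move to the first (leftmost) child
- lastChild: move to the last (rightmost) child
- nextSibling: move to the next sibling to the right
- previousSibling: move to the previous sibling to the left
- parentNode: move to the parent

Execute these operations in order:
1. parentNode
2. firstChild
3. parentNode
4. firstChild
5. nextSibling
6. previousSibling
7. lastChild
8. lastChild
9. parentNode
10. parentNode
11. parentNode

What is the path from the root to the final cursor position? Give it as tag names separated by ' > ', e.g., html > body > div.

After 1 (parentNode): h1 (no-op, stayed)
After 2 (firstChild): h3
After 3 (parentNode): h1
After 4 (firstChild): h3
After 5 (nextSibling): section
After 6 (previousSibling): h3
After 7 (lastChild): nav
After 8 (lastChild): body
After 9 (parentNode): nav
After 10 (parentNode): h3
After 11 (parentNode): h1

Answer: h1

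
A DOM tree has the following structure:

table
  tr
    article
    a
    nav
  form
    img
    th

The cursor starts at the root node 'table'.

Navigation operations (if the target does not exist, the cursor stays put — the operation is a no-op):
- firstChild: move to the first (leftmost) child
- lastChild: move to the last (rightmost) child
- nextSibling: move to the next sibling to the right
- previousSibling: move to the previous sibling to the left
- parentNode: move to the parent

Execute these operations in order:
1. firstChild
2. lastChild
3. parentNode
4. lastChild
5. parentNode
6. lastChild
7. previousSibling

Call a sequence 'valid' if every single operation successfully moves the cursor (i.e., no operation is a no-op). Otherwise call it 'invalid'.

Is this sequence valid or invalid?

Answer: valid

Derivation:
After 1 (firstChild): tr
After 2 (lastChild): nav
After 3 (parentNode): tr
After 4 (lastChild): nav
After 5 (parentNode): tr
After 6 (lastChild): nav
After 7 (previousSibling): a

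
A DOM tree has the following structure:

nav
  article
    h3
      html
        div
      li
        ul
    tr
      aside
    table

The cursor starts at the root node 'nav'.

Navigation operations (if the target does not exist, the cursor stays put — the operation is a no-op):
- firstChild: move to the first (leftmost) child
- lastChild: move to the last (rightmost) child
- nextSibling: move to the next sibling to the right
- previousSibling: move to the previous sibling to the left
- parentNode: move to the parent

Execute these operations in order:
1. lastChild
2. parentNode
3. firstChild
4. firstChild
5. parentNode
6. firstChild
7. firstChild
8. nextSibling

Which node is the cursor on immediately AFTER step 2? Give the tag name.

After 1 (lastChild): article
After 2 (parentNode): nav

Answer: nav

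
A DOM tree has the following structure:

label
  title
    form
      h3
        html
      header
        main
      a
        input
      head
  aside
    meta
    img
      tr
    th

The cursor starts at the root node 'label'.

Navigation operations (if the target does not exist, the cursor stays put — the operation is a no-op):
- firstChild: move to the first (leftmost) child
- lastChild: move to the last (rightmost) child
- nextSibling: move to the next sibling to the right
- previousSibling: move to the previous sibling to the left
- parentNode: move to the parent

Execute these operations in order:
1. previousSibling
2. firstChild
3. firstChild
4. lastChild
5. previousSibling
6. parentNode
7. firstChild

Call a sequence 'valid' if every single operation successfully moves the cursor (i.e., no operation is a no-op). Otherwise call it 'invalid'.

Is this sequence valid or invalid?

After 1 (previousSibling): label (no-op, stayed)
After 2 (firstChild): title
After 3 (firstChild): form
After 4 (lastChild): head
After 5 (previousSibling): a
After 6 (parentNode): form
After 7 (firstChild): h3

Answer: invalid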